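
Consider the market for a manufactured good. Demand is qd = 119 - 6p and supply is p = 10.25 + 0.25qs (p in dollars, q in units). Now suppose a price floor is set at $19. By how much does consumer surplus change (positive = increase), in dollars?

-42

Rearranging supply gives qs = 4p - 41. In a free market, 119 - 6p = 4p - 41 gives the equilibrium p* = 16, q* = 23.
Because the floor (19) lies above the market-clearing price, it is binding.
At p = 19: qd = 119 - 6·19 = 5 and qs = 4·19 - 41 = 35.
Consumer surplus without the control is ½ · (119/6 - 16) · 23 = 529/12.
With the floor, consumers buy 5 units at 19, so CS = ½ · (119/6 - 19) · 5 = 25/12.
Change in consumer surplus = 25/12 - 529/12 = -42.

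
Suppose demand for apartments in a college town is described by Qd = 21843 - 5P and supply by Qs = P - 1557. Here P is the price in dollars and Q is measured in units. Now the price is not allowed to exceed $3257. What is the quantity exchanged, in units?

Setting quantity demanded equal to quantity supplied, 21843 - 5P = P - 1557, gives P* = 3900 and Q* = 2343.
Because the ceiling (3257) lies below the market-clearing price, it is binding.
At P = 3257: Qd = 21843 - 5·3257 = 5558 and Qs = 3257 - 1557 = 1700.
The quantity actually transacted is the short side, supply: 1700.

1700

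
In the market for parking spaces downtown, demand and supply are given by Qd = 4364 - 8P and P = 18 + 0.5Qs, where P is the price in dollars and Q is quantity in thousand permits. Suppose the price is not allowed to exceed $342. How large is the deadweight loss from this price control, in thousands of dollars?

Rearranging supply gives Qs = 2P - 36. In a free market, 4364 - 8P = 2P - 36 gives the equilibrium P* = 440, Q* = 844.
Because the ceiling (342) lies below the market-clearing price, it is binding.
At P = 342: Qd = 4364 - 8·342 = 1628 and Qs = 2·342 - 36 = 648.
Quantity traded falls to 648. At Q = 648 the demand price is (4364 - 648)/8 = 464.5 and the supply price is (36 + 648)/2 = 342.
Deadweight loss = ½ · (464.5 - 342) · (844 - 648) = ½ · 122.5 · 196 = 12005.

12005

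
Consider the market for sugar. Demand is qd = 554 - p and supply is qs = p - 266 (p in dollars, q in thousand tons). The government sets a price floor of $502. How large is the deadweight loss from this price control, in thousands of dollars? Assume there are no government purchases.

Equilibrium: 554 - p = p - 266, so 820 = 2p and p* = 410, q* = 144.
Since 502 > 410, the floor is binding.
At p = 502: qd = 554 - 502 = 52 and qs = 502 - 266 = 236.
Quantity traded falls to 52. At q = 52 the demand price is 554 - 52 = 502 and the supply price is 266 + 52 = 318.
Deadweight loss = ½ · (502 - 318) · (144 - 52) = ½ · 184 · 92 = 8464.

8464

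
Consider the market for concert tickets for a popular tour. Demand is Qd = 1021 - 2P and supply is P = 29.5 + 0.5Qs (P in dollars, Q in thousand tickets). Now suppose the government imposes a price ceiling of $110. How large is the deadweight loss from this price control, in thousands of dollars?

Rearranging supply gives Qs = 2P - 59. Equilibrium: 1021 - 2P = 2P - 59, so 1080 = 4P and P* = 270, Q* = 481.
Since 110 < 270, the ceiling is binding.
At P = 110: Qd = 1021 - 2·110 = 801 and Qs = 2·110 - 59 = 161.
Quantity traded falls to 161. At Q = 161 the demand price is (1021 - 161)/2 = 430 and the supply price is (59 + 161)/2 = 110.
Deadweight loss = ½ · (430 - 110) · (481 - 161) = ½ · 320 · 320 = 51200.

51200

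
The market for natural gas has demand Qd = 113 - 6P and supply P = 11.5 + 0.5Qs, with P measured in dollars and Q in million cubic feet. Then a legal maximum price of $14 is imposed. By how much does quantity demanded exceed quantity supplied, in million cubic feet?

24

Rearranging supply gives Qs = 2P - 23. Setting quantity demanded equal to quantity supplied, 113 - 6P = 2P - 23, gives P* = 17 and Q* = 11.
Because the ceiling (14) lies below the market-clearing price, it is binding.
At P = 14: Qd = 113 - 6·14 = 29 and Qs = 2·14 - 23 = 5.
Shortage = Qd - Qs = 29 - 5 = 24.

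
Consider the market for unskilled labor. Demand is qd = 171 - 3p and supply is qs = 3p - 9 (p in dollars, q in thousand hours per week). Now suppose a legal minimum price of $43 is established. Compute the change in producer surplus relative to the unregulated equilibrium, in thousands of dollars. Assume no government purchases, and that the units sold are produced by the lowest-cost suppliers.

Setting quantity demanded equal to quantity supplied, 171 - 3p = 3p - 9, gives p* = 30 and q* = 81.
The floor of 43 is above the equilibrium price 30, so it binds.
At p = 43: qd = 171 - 3·43 = 42 and qs = 3·43 - 9 = 120.
Producer surplus without the control is ½ · (30 - 3) · 81 = 1093.5.
With the floor, 42 units are sold at 43. The supply price at q = 42 is 17, so PS = ½ · [(43 - 3) + (43 - 17)] · 42 = 1386.
Change in producer surplus = 1386 - 1093.5 = 292.5.

292.5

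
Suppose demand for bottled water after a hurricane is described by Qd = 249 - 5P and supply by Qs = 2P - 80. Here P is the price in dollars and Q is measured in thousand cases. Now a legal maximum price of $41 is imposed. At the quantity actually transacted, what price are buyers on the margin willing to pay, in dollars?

49.4

Equilibrium: 249 - 5P = 2P - 80, so 329 = 7P and P* = 47, Q* = 14.
Because the ceiling (41) lies below the market-clearing price, it is binding.
At P = 41: Qd = 249 - 5·41 = 44 and Qs = 2·41 - 80 = 2.
Only 2 units reach the market. On the demand curve, the marginal buyer's willingness to pay at Q = 2 is (249 - 2)/5 = 49.4.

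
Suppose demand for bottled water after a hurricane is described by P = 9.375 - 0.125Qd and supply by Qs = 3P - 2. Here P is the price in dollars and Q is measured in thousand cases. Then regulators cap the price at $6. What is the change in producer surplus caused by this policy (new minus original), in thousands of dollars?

Rearranging demand gives Qd = 75 - 8P. Equilibrium: 75 - 8P = 3P - 2, so 77 = 11P and P* = 7, Q* = 19.
Since 6 < 7, the ceiling is binding.
At P = 6: Qd = 75 - 8·6 = 27 and Qs = 3·6 - 2 = 16.
Producer surplus without the control is ½ · (7 - 2/3) · 19 = 361/6.
With the ceiling, producers sell 16 units at 6, so PS = ½ · (6 - 2/3) · 16 = 128/3.
Change in producer surplus = 128/3 - 361/6 = -17.5.

-17.5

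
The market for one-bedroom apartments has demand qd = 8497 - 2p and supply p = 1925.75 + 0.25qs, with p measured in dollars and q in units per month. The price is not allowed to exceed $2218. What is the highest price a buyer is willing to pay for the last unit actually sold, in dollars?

3664

Rearranging supply gives qs = 4p - 7703. Setting quantity demanded equal to quantity supplied, 8497 - 2p = 4p - 7703, gives p* = 2700 and q* = 3097.
Since 2218 < 2700, the ceiling is binding.
At p = 2218: qd = 8497 - 2·2218 = 4061 and qs = 4·2218 - 7703 = 1169.
Only 1169 units reach the market. On the demand curve, the marginal buyer's willingness to pay at q = 1169 is (8497 - 1169)/2 = 3664.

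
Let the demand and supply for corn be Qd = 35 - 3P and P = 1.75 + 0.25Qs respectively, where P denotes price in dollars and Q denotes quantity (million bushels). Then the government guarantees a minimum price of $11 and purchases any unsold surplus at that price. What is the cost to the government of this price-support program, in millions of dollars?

385

Rearranging supply gives Qs = 4P - 7. Setting quantity demanded equal to quantity supplied, 35 - 3P = 4P - 7, gives P* = 6 and Q* = 17.
Because the floor (11) lies above the market-clearing price, it is binding.
At P = 11: Qd = 35 - 3·11 = 2 and Qs = 4·11 - 7 = 37.
Surplus = Qs - Qd = 35.
Government expenditure = surplus × support price = 35 × 11 = 385.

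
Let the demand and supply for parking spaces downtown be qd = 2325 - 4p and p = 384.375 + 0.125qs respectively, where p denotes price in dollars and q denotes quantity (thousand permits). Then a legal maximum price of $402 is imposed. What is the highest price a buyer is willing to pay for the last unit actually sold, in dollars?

546

Rearranging supply gives qs = 8p - 3075. Equilibrium: 2325 - 4p = 8p - 3075, so 5400 = 12p and p* = 450, q* = 525.
The ceiling of 402 is below the equilibrium price 450, so it binds.
At p = 402: qd = 2325 - 4·402 = 717 and qs = 8·402 - 3075 = 141.
Only 141 units reach the market. On the demand curve, the marginal buyer's willingness to pay at q = 141 is (2325 - 141)/4 = 546.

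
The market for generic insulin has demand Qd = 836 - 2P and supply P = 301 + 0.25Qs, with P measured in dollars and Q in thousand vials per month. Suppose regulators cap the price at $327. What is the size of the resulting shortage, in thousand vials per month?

Rearranging supply gives Qs = 4P - 1204. Without the control the market clears where 836 - 2P = 4P - 1204, i.e. P* = 340 and Q* = 156.
The ceiling of 327 is below the equilibrium price 340, so it binds.
At P = 327: Qd = 836 - 2·327 = 182 and Qs = 4·327 - 1204 = 104.
Shortage = Qd - Qs = 182 - 104 = 78.

78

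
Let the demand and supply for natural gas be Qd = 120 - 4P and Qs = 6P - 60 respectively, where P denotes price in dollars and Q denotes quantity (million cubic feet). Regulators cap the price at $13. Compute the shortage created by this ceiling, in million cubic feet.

50

Equilibrium: 120 - 4P = 6P - 60, so 180 = 10P and P* = 18, Q* = 48.
Since 13 < 18, the ceiling is binding.
At P = 13: Qd = 120 - 4·13 = 68 and Qs = 6·13 - 60 = 18.
Shortage = Qd - Qs = 68 - 18 = 50.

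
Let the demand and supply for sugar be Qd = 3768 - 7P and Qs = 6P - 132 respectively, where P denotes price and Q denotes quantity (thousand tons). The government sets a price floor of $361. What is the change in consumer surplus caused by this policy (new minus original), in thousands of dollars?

-88724.5

In a free market, 3768 - 7P = 6P - 132 gives the equilibrium P* = 300, Q* = 1668.
Because the floor (361) lies above the market-clearing price, it is binding.
At P = 361: Qd = 3768 - 7·361 = 1241 and Qs = 6·361 - 132 = 2034.
Consumer surplus without the control is ½ · (3768/7 - 300) · 1668 = 1391112/7.
With the floor, consumers buy 1241 units at 361, so CS = ½ · (3768/7 - 361) · 1241 = 1540081/14.
Change in consumer surplus = 1540081/14 - 1391112/7 = -88724.5.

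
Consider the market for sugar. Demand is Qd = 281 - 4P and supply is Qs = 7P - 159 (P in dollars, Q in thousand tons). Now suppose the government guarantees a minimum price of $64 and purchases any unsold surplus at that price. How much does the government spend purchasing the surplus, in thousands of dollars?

In a free market, 281 - 4P = 7P - 159 gives the equilibrium P* = 40, Q* = 121.
Because the floor (64) lies above the market-clearing price, it is binding.
At P = 64: Qd = 281 - 4·64 = 25 and Qs = 7·64 - 159 = 289.
Surplus = Qs - Qd = 264.
Government expenditure = surplus × support price = 264 × 64 = 16896.

16896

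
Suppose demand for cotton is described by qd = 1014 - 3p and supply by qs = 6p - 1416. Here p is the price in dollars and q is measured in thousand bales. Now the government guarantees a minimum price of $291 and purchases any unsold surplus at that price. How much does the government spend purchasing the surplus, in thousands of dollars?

54999

Setting quantity demanded equal to quantity supplied, 1014 - 3p = 6p - 1416, gives p* = 270 and q* = 204.
Because the floor (291) lies above the market-clearing price, it is binding.
At p = 291: qd = 1014 - 3·291 = 141 and qs = 6·291 - 1416 = 330.
Surplus = qs - qd = 189.
Government expenditure = surplus × support price = 189 × 291 = 54999.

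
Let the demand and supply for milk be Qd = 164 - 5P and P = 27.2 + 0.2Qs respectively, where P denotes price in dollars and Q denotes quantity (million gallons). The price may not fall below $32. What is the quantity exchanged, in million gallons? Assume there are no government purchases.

Rearranging supply gives Qs = 5P - 136. Equilibrium: 164 - 5P = 5P - 136, so 300 = 10P and P* = 30, Q* = 14.
Since 32 > 30, the floor is binding.
At P = 32: Qd = 164 - 5·32 = 4 and Qs = 5·32 - 136 = 24.
The quantity actually transacted is the short side, demand: 4.

4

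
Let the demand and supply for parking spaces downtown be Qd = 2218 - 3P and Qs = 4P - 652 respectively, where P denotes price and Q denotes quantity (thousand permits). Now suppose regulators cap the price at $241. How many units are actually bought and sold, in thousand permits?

312

Equilibrium: 2218 - 3P = 4P - 652, so 2870 = 7P and P* = 410, Q* = 988.
The ceiling of 241 is below the equilibrium price 410, so it binds.
At P = 241: Qd = 2218 - 3·241 = 1495 and Qs = 4·241 - 652 = 312.
The quantity actually transacted is the short side, supply: 312.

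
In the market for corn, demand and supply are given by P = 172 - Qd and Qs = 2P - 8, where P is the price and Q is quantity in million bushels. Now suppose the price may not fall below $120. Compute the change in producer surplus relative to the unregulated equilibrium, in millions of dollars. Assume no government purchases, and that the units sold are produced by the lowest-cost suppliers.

2220

Rearranging demand gives Qd = 172 - P. Without the control the market clears where 172 - P = 2P - 8, i.e. P* = 60 and Q* = 112.
Because the floor (120) lies above the market-clearing price, it is binding.
At P = 120: Qd = 172 - 120 = 52 and Qs = 2·120 - 8 = 232.
Producer surplus without the control is ½ · (60 - 4) · 112 = 3136.
With the floor, 52 units are sold at 120. The supply price at Q = 52 is 30, so PS = ½ · [(120 - 4) + (120 - 30)] · 52 = 5356.
Change in producer surplus = 5356 - 3136 = 2220.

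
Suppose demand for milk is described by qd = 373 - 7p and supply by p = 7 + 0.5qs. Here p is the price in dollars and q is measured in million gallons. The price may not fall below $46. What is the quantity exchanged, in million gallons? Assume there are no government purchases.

51

Rearranging supply gives qs = 2p - 14. In a free market, 373 - 7p = 2p - 14 gives the equilibrium p* = 43, q* = 72.
The floor of 46 is above the equilibrium price 43, so it binds.
At p = 46: qd = 373 - 7·46 = 51 and qs = 2·46 - 14 = 78.
The quantity actually transacted is the short side, demand: 51.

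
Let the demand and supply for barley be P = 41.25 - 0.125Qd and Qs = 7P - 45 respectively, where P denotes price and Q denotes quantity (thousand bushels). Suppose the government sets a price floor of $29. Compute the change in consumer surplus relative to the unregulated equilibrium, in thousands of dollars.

-456

Rearranging demand gives Qd = 330 - 8P. Equilibrium: 330 - 8P = 7P - 45, so 375 = 15P and P* = 25, Q* = 130.
Because the floor (29) lies above the market-clearing price, it is binding.
At P = 29: Qd = 330 - 8·29 = 98 and Qs = 7·29 - 45 = 158.
Consumer surplus without the control is ½ · (41.25 - 25) · 130 = 1056.25.
With the floor, consumers buy 98 units at 29, so CS = ½ · (41.25 - 29) · 98 = 600.25.
Change in consumer surplus = 600.25 - 1056.25 = -456.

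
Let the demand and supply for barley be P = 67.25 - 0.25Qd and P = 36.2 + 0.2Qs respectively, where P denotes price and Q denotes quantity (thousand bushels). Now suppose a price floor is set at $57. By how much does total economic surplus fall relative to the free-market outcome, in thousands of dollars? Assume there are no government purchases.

176.4

Rearranging demand gives Qd = 269 - 4P; rearranging supply gives Qs = 5P - 181. In a free market, 269 - 4P = 5P - 181 gives the equilibrium P* = 50, Q* = 69.
The floor of 57 is above the equilibrium price 50, so it binds.
At P = 57: Qd = 269 - 4·57 = 41 and Qs = 5·57 - 181 = 104.
Quantity traded falls to 41. At Q = 41 the demand price is (269 - 41)/4 = 57 and the supply price is (181 + 41)/5 = 44.4.
Deadweight loss = ½ · (57 - 44.4) · (69 - 41) = ½ · 12.6 · 28 = 176.4.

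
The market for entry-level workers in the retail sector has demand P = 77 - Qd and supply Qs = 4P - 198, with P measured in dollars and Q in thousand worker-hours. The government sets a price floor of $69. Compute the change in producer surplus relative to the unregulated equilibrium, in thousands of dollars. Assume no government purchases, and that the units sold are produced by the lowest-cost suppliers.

Rearranging demand gives Qd = 77 - P. In a free market, 77 - P = 4P - 198 gives the equilibrium P* = 55, Q* = 22.
Because the floor (69) lies above the market-clearing price, it is binding.
At P = 69: Qd = 77 - 69 = 8 and Qs = 4·69 - 198 = 78.
Producer surplus without the control is ½ · (55 - 49.5) · 22 = 60.5.
With the floor, 8 units are sold at 69. The supply price at Q = 8 is 51.5, so PS = ½ · [(69 - 49.5) + (69 - 51.5)] · 8 = 148.
Change in producer surplus = 148 - 60.5 = 87.5.

87.5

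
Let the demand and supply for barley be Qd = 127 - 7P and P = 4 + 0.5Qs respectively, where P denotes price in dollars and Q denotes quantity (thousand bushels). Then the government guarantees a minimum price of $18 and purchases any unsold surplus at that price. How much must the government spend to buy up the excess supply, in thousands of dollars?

Rearranging supply gives Qs = 2P - 8. Equilibrium: 127 - 7P = 2P - 8, so 135 = 9P and P* = 15, Q* = 22.
The floor of 18 is above the equilibrium price 15, so it binds.
At P = 18: Qd = 127 - 7·18 = 1 and Qs = 2·18 - 8 = 28.
Surplus = Qs - Qd = 27.
Government expenditure = surplus × support price = 27 × 18 = 486.

486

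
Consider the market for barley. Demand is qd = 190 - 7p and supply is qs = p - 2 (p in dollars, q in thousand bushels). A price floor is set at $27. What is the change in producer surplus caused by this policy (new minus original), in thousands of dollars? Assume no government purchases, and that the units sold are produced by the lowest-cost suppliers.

-217.5

Without the control the market clears where 190 - 7p = p - 2, i.e. p* = 24 and q* = 22.
Since 27 > 24, the floor is binding.
At p = 27: qd = 190 - 7·27 = 1 and qs = 27 - 2 = 25.
Producer surplus without the control is ½ · (24 - 2) · 22 = 242.
With the floor, 1 units are sold at 27. The supply price at q = 1 is 3, so PS = ½ · [(27 - 2) + (27 - 3)] · 1 = 24.5.
Change in producer surplus = 24.5 - 242 = -217.5.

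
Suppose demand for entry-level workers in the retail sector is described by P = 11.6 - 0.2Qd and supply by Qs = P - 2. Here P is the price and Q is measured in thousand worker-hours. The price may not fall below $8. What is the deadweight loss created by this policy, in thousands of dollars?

0

Rearranging demand gives Qd = 58 - 5P. Without the control the market clears where 58 - 5P = P - 2, i.e. P* = 10 and Q* = 8.
The floor of 8 is below the equilibrium price 10, so it is not binding; the market clears at P* = 10, Q* = 8.
Since the control does not bind, no trades are prevented and deadweight loss is zero.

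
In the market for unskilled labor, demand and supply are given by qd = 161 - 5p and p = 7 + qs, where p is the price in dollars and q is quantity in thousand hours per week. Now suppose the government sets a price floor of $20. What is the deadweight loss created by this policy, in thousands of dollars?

Rearranging supply gives qs = p - 7. Without the control the market clears where 161 - 5p = p - 7, i.e. p* = 28 and q* = 21.
Since 20 is below p* = 28, the floor does not bind and the free-market outcome prevails.
Since the control does not bind, no trades are prevented and deadweight loss is zero.

0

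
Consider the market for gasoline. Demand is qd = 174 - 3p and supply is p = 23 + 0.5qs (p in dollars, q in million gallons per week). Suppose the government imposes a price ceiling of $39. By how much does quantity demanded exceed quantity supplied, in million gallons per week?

Rearranging supply gives qs = 2p - 46. Without the control the market clears where 174 - 3p = 2p - 46, i.e. p* = 44 and q* = 42.
Because the ceiling (39) lies below the market-clearing price, it is binding.
At p = 39: qd = 174 - 3·39 = 57 and qs = 2·39 - 46 = 32.
Shortage = qd - qs = 57 - 32 = 25.

25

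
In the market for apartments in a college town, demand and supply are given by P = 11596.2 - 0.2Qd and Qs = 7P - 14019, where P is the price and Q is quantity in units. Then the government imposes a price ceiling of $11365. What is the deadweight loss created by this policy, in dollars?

0

Rearranging demand gives Qd = 57981 - 5P. Without the control the market clears where 57981 - 5P = 7P - 14019, i.e. P* = 6000 and Q* = 27981.
Since 11365 is above P* = 6000, the ceiling does not bind and the free-market outcome prevails.
Since the control does not bind, no trades are prevented and deadweight loss is zero.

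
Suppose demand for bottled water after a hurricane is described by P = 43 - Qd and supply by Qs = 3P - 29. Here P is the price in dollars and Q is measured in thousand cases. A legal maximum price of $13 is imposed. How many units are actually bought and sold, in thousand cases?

Rearranging demand gives Qd = 43 - P. Equilibrium: 43 - P = 3P - 29, so 72 = 4P and P* = 18, Q* = 25.
Because the ceiling (13) lies below the market-clearing price, it is binding.
At P = 13: Qd = 43 - 13 = 30 and Qs = 3·13 - 29 = 10.
The quantity actually transacted is the short side, supply: 10.

10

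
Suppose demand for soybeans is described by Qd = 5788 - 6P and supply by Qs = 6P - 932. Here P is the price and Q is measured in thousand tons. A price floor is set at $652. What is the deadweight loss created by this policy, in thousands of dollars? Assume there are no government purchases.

50784

Without the control the market clears where 5788 - 6P = 6P - 932, i.e. P* = 560 and Q* = 2428.
Since 652 > 560, the floor is binding.
At P = 652: Qd = 5788 - 6·652 = 1876 and Qs = 6·652 - 932 = 2980.
Quantity traded falls to 1876. At Q = 1876 the demand price is (5788 - 1876)/6 = 652 and the supply price is (932 + 1876)/6 = 468.
Deadweight loss = ½ · (652 - 468) · (2428 - 1876) = ½ · 184 · 552 = 50784.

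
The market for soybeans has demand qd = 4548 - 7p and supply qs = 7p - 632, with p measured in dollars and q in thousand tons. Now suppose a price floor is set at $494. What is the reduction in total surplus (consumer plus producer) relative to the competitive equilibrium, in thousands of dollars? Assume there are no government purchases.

Equilibrium: 4548 - 7p = 7p - 632, so 5180 = 14p and p* = 370, q* = 1958.
Since 494 > 370, the floor is binding.
At p = 494: qd = 4548 - 7·494 = 1090 and qs = 7·494 - 632 = 2826.
Quantity traded falls to 1090. At q = 1090 the demand price is (4548 - 1090)/7 = 494 and the supply price is (632 + 1090)/7 = 246.
Deadweight loss = ½ · (494 - 246) · (1958 - 1090) = ½ · 248 · 868 = 107632.

107632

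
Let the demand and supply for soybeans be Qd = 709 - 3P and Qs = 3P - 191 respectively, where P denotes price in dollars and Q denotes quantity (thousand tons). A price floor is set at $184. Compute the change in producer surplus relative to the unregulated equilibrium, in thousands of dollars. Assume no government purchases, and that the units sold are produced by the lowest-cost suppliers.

3604

Setting quantity demanded equal to quantity supplied, 709 - 3P = 3P - 191, gives P* = 150 and Q* = 259.
Because the floor (184) lies above the market-clearing price, it is binding.
At P = 184: Qd = 709 - 3·184 = 157 and Qs = 3·184 - 191 = 361.
Producer surplus without the control is ½ · (150 - 191/3) · 259 = 67081/6.
With the floor, 157 units are sold at 184. The supply price at Q = 157 is 116, so PS = ½ · [(184 - 191/3) + (184 - 116)] · 157 = 88705/6.
Change in producer surplus = 88705/6 - 67081/6 = 3604.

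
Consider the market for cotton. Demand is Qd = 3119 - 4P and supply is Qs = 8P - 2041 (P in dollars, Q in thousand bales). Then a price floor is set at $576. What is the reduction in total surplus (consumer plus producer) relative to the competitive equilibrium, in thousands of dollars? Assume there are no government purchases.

63948

Setting quantity demanded equal to quantity supplied, 3119 - 4P = 8P - 2041, gives P* = 430 and Q* = 1399.
Since 576 > 430, the floor is binding.
At P = 576: Qd = 3119 - 4·576 = 815 and Qs = 8·576 - 2041 = 2567.
Quantity traded falls to 815. At Q = 815 the demand price is (3119 - 815)/4 = 576 and the supply price is (2041 + 815)/8 = 357.
Deadweight loss = ½ · (576 - 357) · (1399 - 815) = ½ · 219 · 584 = 63948.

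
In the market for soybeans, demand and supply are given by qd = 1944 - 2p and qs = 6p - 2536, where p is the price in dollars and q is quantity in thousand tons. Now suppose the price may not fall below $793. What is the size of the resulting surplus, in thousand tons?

1864

Without the control the market clears where 1944 - 2p = 6p - 2536, i.e. p* = 560 and q* = 824.
The floor of 793 is above the equilibrium price 560, so it binds.
At p = 793: qd = 1944 - 2·793 = 358 and qs = 6·793 - 2536 = 2222.
Surplus = qs - qd = 2222 - 358 = 1864.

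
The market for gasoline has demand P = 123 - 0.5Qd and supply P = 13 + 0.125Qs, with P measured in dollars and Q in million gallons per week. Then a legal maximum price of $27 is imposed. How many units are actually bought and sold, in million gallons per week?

Rearranging demand gives Qd = 246 - 2P; rearranging supply gives Qs = 8P - 104. In a free market, 246 - 2P = 8P - 104 gives the equilibrium P* = 35, Q* = 176.
The ceiling of 27 is below the equilibrium price 35, so it binds.
At P = 27: Qd = 246 - 2·27 = 192 and Qs = 8·27 - 104 = 112.
The quantity actually transacted is the short side, supply: 112.

112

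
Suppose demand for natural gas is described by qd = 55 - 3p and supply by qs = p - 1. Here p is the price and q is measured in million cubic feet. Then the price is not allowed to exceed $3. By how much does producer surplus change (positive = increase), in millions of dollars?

-82.5

Equilibrium: 55 - 3p = p - 1, so 56 = 4p and p* = 14, q* = 13.
Since 3 < 14, the ceiling is binding.
At p = 3: qd = 55 - 3·3 = 46 and qs = 3 - 1 = 2.
Producer surplus without the control is ½ · (14 - 1) · 13 = 84.5.
With the ceiling, producers sell 2 units at 3, so PS = ½ · (3 - 1) · 2 = 2.
Change in producer surplus = 2 - 84.5 = -82.5.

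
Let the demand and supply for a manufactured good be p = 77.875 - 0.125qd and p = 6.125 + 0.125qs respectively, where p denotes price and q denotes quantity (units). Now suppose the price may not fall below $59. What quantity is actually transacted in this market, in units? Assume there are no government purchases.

Rearranging demand gives qd = 623 - 8p; rearranging supply gives qs = 8p - 49. Equilibrium: 623 - 8p = 8p - 49, so 672 = 16p and p* = 42, q* = 287.
The floor of 59 is above the equilibrium price 42, so it binds.
At p = 59: qd = 623 - 8·59 = 151 and qs = 8·59 - 49 = 423.
The quantity actually transacted is the short side, demand: 151.

151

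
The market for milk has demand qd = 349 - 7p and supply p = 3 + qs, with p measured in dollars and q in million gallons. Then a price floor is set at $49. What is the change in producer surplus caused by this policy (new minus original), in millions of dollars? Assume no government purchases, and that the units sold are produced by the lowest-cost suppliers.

-582.5

Rearranging supply gives qs = p - 3. Without the control the market clears where 349 - 7p = p - 3, i.e. p* = 44 and q* = 41.
Because the floor (49) lies above the market-clearing price, it is binding.
At p = 49: qd = 349 - 7·49 = 6 and qs = 49 - 3 = 46.
Producer surplus without the control is ½ · (44 - 3) · 41 = 840.5.
With the floor, 6 units are sold at 49. The supply price at q = 6 is 9, so PS = ½ · [(49 - 3) + (49 - 9)] · 6 = 258.
Change in producer surplus = 258 - 840.5 = -582.5.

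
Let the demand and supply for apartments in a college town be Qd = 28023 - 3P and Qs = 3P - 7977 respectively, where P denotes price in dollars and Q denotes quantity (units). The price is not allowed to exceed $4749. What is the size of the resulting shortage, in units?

7506

Without the control the market clears where 28023 - 3P = 3P - 7977, i.e. P* = 6000 and Q* = 10023.
Because the ceiling (4749) lies below the market-clearing price, it is binding.
At P = 4749: Qd = 28023 - 3·4749 = 13776 and Qs = 3·4749 - 7977 = 6270.
Shortage = Qd - Qs = 13776 - 6270 = 7506.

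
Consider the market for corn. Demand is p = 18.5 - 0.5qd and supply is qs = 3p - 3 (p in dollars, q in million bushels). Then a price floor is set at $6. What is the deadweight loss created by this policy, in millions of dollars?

Rearranging demand gives qd = 37 - 2p. Setting quantity demanded equal to quantity supplied, 37 - 2p = 3p - 3, gives p* = 8 and q* = 21.
Since 6 is below p* = 8, the floor does not bind and the free-market outcome prevails.
Since the control does not bind, no trades are prevented and deadweight loss is zero.

0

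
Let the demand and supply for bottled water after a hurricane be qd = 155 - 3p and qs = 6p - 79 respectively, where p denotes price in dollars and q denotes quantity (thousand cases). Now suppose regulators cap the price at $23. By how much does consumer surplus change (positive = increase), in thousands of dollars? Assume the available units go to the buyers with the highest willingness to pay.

123

Setting quantity demanded equal to quantity supplied, 155 - 3p = 6p - 79, gives p* = 26 and q* = 77.
Because the ceiling (23) lies below the market-clearing price, it is binding.
At p = 23: qd = 155 - 3·23 = 86 and qs = 6·23 - 79 = 59.
Consumer surplus without the control is ½ · (155/3 - 26) · 77 = 5929/6.
With the ceiling, 59 units are sold at 23 (assume they go to the highest-value buyers). The demand price at q = 59 is 32, so CS = ½ · [(155/3 - 23) + (32 - 23)] · 59 = 6667/6.
Change in consumer surplus = 6667/6 - 5929/6 = 123.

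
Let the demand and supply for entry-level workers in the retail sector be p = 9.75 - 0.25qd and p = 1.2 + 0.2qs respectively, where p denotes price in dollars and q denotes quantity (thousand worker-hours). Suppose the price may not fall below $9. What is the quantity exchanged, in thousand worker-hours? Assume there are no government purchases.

Rearranging demand gives qd = 39 - 4p; rearranging supply gives qs = 5p - 6. Setting quantity demanded equal to quantity supplied, 39 - 4p = 5p - 6, gives p* = 5 and q* = 19.
Since 9 > 5, the floor is binding.
At p = 9: qd = 39 - 4·9 = 3 and qs = 5·9 - 6 = 39.
The quantity actually transacted is the short side, demand: 3.

3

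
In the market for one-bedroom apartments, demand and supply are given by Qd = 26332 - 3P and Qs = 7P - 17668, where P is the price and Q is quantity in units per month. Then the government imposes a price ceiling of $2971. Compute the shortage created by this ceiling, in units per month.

Without the control the market clears where 26332 - 3P = 7P - 17668, i.e. P* = 4400 and Q* = 13132.
Because the ceiling (2971) lies below the market-clearing price, it is binding.
At P = 2971: Qd = 26332 - 3·2971 = 17419 and Qs = 7·2971 - 17668 = 3129.
Shortage = Qd - Qs = 17419 - 3129 = 14290.

14290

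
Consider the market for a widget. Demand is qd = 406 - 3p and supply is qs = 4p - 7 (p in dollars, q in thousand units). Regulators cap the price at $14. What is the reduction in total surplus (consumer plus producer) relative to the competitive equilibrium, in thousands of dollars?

In a free market, 406 - 3p = 4p - 7 gives the equilibrium p* = 59, q* = 229.
The ceiling of 14 is below the equilibrium price 59, so it binds.
At p = 14: qd = 406 - 3·14 = 364 and qs = 4·14 - 7 = 49.
Quantity traded falls to 49. At q = 49 the demand price is (406 - 49)/3 = 119 and the supply price is (7 + 49)/4 = 14.
Deadweight loss = ½ · (119 - 14) · (229 - 49) = ½ · 105 · 180 = 9450.

9450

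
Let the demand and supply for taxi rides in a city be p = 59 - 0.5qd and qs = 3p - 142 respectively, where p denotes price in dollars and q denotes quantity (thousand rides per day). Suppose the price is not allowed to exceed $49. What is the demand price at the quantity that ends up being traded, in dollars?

Rearranging demand gives qd = 118 - 2p. In a free market, 118 - 2p = 3p - 142 gives the equilibrium p* = 52, q* = 14.
The ceiling of 49 is below the equilibrium price 52, so it binds.
At p = 49: qd = 118 - 2·49 = 20 and qs = 3·49 - 142 = 5.
Only 5 units reach the market. On the demand curve, the marginal buyer's willingness to pay at q = 5 is (118 - 5)/2 = 56.5.

56.5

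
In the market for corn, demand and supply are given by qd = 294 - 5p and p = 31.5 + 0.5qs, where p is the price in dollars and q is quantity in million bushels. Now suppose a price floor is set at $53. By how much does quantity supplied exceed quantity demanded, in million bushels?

14

Rearranging supply gives qs = 2p - 63. Without the control the market clears where 294 - 5p = 2p - 63, i.e. p* = 51 and q* = 39.
Because the floor (53) lies above the market-clearing price, it is binding.
At p = 53: qd = 294 - 5·53 = 29 and qs = 2·53 - 63 = 43.
Surplus = qs - qd = 43 - 29 = 14.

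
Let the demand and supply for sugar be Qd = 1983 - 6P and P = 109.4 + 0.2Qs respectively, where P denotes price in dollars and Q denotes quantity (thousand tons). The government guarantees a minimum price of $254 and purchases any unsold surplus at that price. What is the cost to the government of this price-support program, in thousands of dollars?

67056

Rearranging supply gives Qs = 5P - 547. Without the control the market clears where 1983 - 6P = 5P - 547, i.e. P* = 230 and Q* = 603.
Because the floor (254) lies above the market-clearing price, it is binding.
At P = 254: Qd = 1983 - 6·254 = 459 and Qs = 5·254 - 547 = 723.
Surplus = Qs - Qd = 264.
Government expenditure = surplus × support price = 264 × 254 = 67056.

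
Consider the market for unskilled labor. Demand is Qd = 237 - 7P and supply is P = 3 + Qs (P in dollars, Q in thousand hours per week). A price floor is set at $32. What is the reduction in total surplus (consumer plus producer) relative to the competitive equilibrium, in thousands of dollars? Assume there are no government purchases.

112

Rearranging supply gives Qs = P - 3. Equilibrium: 237 - 7P = P - 3, so 240 = 8P and P* = 30, Q* = 27.
Since 32 > 30, the floor is binding.
At P = 32: Qd = 237 - 7·32 = 13 and Qs = 32 - 3 = 29.
Quantity traded falls to 13. At Q = 13 the demand price is (237 - 13)/7 = 32 and the supply price is 3 + 13 = 16.
Deadweight loss = ½ · (32 - 16) · (27 - 13) = ½ · 16 · 14 = 112.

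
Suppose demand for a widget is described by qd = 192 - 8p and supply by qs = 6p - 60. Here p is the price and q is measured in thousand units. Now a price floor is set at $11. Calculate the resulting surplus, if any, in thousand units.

0

Setting quantity demanded equal to quantity supplied, 192 - 8p = 6p - 60, gives p* = 18 and q* = 48.
The floor of 11 is below the equilibrium price 18, so it is not binding; the market clears at p* = 18, q* = 48.
Since the control does not bind, there is no surplus.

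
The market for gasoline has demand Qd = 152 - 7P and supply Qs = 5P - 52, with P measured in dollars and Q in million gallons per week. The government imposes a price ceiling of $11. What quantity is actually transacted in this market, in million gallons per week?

3

In a free market, 152 - 7P = 5P - 52 gives the equilibrium P* = 17, Q* = 33.
Because the ceiling (11) lies below the market-clearing price, it is binding.
At P = 11: Qd = 152 - 7·11 = 75 and Qs = 5·11 - 52 = 3.
The quantity actually transacted is the short side, supply: 3.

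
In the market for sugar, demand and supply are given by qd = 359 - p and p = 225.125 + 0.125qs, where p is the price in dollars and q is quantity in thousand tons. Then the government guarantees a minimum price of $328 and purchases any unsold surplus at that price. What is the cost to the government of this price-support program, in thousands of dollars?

259776

Rearranging supply gives qs = 8p - 1801. Without the control the market clears where 359 - p = 8p - 1801, i.e. p* = 240 and q* = 119.
Since 328 > 240, the floor is binding.
At p = 328: qd = 359 - 328 = 31 and qs = 8·328 - 1801 = 823.
Surplus = qs - qd = 792.
Government expenditure = surplus × support price = 792 × 328 = 259776.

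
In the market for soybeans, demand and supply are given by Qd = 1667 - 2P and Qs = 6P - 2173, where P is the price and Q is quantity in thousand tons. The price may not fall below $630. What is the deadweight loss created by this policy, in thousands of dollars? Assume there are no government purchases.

Equilibrium: 1667 - 2P = 6P - 2173, so 3840 = 8P and P* = 480, Q* = 707.
Since 630 > 480, the floor is binding.
At P = 630: Qd = 1667 - 2·630 = 407 and Qs = 6·630 - 2173 = 1607.
Quantity traded falls to 407. At Q = 407 the demand price is (1667 - 407)/2 = 630 and the supply price is (2173 + 407)/6 = 430.
Deadweight loss = ½ · (630 - 430) · (707 - 407) = ½ · 200 · 300 = 30000.

30000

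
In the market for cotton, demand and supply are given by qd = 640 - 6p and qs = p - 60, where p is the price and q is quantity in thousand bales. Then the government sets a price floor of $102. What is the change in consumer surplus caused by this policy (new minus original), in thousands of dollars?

In a free market, 640 - 6p = p - 60 gives the equilibrium p* = 100, q* = 40.
Since 102 > 100, the floor is binding.
At p = 102: qd = 640 - 6·102 = 28 and qs = 102 - 60 = 42.
Consumer surplus without the control is ½ · (320/3 - 100) · 40 = 400/3.
With the floor, consumers buy 28 units at 102, so CS = ½ · (320/3 - 102) · 28 = 196/3.
Change in consumer surplus = 196/3 - 400/3 = -68.

-68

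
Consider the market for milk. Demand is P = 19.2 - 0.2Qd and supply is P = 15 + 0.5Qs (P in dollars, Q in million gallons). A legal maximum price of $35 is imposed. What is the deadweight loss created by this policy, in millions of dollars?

Rearranging demand gives Qd = 96 - 5P; rearranging supply gives Qs = 2P - 30. Equilibrium: 96 - 5P = 2P - 30, so 126 = 7P and P* = 18, Q* = 6.
Since 35 is above P* = 18, the ceiling does not bind and the free-market outcome prevails.
Since the control does not bind, no trades are prevented and deadweight loss is zero.

0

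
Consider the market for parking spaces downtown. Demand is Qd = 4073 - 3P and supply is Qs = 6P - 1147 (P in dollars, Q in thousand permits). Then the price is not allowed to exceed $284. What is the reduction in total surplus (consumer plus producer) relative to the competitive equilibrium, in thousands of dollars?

788544

In a free market, 4073 - 3P = 6P - 1147 gives the equilibrium P* = 580, Q* = 2333.
Since 284 < 580, the ceiling is binding.
At P = 284: Qd = 4073 - 3·284 = 3221 and Qs = 6·284 - 1147 = 557.
Quantity traded falls to 557. At Q = 557 the demand price is (4073 - 557)/3 = 1172 and the supply price is (1147 + 557)/6 = 284.
Deadweight loss = ½ · (1172 - 284) · (2333 - 557) = ½ · 888 · 1776 = 788544.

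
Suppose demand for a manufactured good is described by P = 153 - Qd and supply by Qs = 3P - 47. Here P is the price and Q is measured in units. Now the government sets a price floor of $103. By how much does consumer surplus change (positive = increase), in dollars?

Rearranging demand gives Qd = 153 - P. In a free market, 153 - P = 3P - 47 gives the equilibrium P* = 50, Q* = 103.
Since 103 > 50, the floor is binding.
At P = 103: Qd = 153 - 103 = 50 and Qs = 3·103 - 47 = 262.
Consumer surplus without the control is ½ · (153 - 50) · 103 = 5304.5.
With the floor, consumers buy 50 units at 103, so CS = ½ · (153 - 103) · 50 = 1250.
Change in consumer surplus = 1250 - 5304.5 = -4054.5.

-4054.5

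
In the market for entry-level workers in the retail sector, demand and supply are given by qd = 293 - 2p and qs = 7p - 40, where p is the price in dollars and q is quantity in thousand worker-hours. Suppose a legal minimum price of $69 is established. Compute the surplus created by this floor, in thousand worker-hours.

288

Equilibrium: 293 - 2p = 7p - 40, so 333 = 9p and p* = 37, q* = 219.
The floor of 69 is above the equilibrium price 37, so it binds.
At p = 69: qd = 293 - 2·69 = 155 and qs = 7·69 - 40 = 443.
Surplus = qs - qd = 443 - 155 = 288.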